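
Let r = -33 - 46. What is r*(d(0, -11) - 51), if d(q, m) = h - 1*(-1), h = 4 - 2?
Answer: 3792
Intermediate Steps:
h = 2
d(q, m) = 3 (d(q, m) = 2 - 1*(-1) = 2 + 1 = 3)
r = -79
r*(d(0, -11) - 51) = -79*(3 - 51) = -79*(-48) = 3792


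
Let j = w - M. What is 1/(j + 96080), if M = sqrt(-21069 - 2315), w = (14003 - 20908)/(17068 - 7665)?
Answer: 107531438595/10331567826816839 + 176832818*I*sqrt(5846)/816193858318530281 ≈ 1.0408e-5 + 1.6565e-8*I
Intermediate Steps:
w = -6905/9403 ≈ -0.73434
M = 2*I*sqrt(5846) (M = sqrt(-23384) = 2*I*sqrt(5846) ≈ 152.92*I)
j = -6905/9403 - 2*I*sqrt(5846) ≈ -0.73434 - 152.92*I
1/(j + 96080) = 1/((-6905/9403 - 2*I*sqrt(5846)) + 96080) = 1/(903433335/9403 - 2*I*sqrt(5846))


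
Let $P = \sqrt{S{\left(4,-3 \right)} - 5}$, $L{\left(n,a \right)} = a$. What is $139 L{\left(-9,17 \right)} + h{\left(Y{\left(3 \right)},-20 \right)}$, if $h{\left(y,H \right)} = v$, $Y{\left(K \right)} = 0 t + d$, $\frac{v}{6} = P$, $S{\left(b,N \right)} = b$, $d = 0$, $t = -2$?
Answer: $2363 + 6 i \approx 2363.0 + 6.0 i$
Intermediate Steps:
$P = i$ ($P = \sqrt{4 - 5} = \sqrt{-1} = i \approx 1.0 i$)
$v = 6 i \approx 6.0 i$
$Y{\left(K \right)} = 0$ ($Y{\left(K \right)} = 0 \left(-2\right) + 0 = 0 + 0 = 0$)
$h{\left(y,H \right)} = 6 i$
$139 L{\left(-9,17 \right)} + h{\left(Y{\left(3 \right)},-20 \right)} = 139 \cdot 17 + 6 i = 2363 + 6 i$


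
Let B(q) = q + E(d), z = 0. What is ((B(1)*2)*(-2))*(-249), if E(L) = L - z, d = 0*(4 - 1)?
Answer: 996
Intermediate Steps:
d = 0 (d = 0*3 = 0)
E(L) = L (E(L) = L - 1*0 = L + 0 = L)
B(q) = q (B(q) = q + 0 = q)
((B(1)*2)*(-2))*(-249) = ((1*2)*(-2))*(-249) = (2*(-2))*(-249) = -4*(-249) = 996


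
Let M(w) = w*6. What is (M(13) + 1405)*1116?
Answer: 1655028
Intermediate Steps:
M(w) = 6*w
(M(13) + 1405)*1116 = (6*13 + 1405)*1116 = (78 + 1405)*1116 = 1483*1116 = 1655028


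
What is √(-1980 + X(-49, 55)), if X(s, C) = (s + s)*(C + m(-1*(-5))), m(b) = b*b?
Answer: 2*I*√2455 ≈ 99.096*I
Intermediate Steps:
m(b) = b²
X(s, C) = 2*s*(25 + C) (X(s, C) = (s + s)*(C + (-1*(-5))²) = (2*s)*(C + 5²) = (2*s)*(C + 25) = (2*s)*(25 + C) = 2*s*(25 + C))
√(-1980 + X(-49, 55)) = √(-1980 + 2*(-49)*(25 + 55)) = √(-1980 + 2*(-49)*80) = √(-1980 - 7840) = √(-9820) = 2*I*√2455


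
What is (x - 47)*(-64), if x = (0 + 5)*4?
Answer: 1728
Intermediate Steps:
x = 20 (x = 5*4 = 20)
(x - 47)*(-64) = (20 - 47)*(-64) = -27*(-64) = 1728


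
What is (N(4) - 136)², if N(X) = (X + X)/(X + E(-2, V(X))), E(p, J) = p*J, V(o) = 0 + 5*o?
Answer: 1503076/81 ≈ 18557.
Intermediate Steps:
V(o) = 5*o
E(p, J) = J*p
N(X) = -2/9 (N(X) = (X + X)/(X + (5*X)*(-2)) = (2*X)/(X - 10*X) = (2*X)/((-9*X)) = (2*X)*(-1/(9*X)) = -2/9)
(N(4) - 136)² = (-2/9 - 136)² = (-1226/9)² = 1503076/81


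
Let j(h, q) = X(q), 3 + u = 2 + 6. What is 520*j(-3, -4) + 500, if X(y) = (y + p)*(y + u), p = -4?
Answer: -3660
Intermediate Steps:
u = 5 (u = -3 + (2 + 6) = -3 + 8 = 5)
X(y) = (-4 + y)*(5 + y) (X(y) = (y - 4)*(y + 5) = (-4 + y)*(5 + y))
j(h, q) = -20 + q + q²
520*j(-3, -4) + 500 = 520*(-20 - 4 + (-4)²) + 500 = 520*(-20 - 4 + 16) + 500 = 520*(-8) + 500 = -4160 + 500 = -3660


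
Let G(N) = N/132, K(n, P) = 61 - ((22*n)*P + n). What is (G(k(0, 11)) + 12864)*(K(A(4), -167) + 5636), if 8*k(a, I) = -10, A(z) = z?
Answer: 138485900743/528 ≈ 2.6228e+8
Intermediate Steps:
k(a, I) = -5/4 (k(a, I) = (⅛)*(-10) = -5/4)
K(n, P) = 61 - n - 22*P*n (K(n, P) = 61 - (22*P*n + n) = 61 - (n + 22*P*n) = 61 + (-n - 22*P*n) = 61 - n - 22*P*n)
G(N) = N/132 (G(N) = N*(1/132) = N/132)
(G(k(0, 11)) + 12864)*(K(A(4), -167) + 5636) = ((1/132)*(-5/4) + 12864)*((61 - 1*4 - 22*(-167)*4) + 5636) = (-5/528 + 12864)*((61 - 4 + 14696) + 5636) = 6792187*(14753 + 5636)/528 = (6792187/528)*20389 = 138485900743/528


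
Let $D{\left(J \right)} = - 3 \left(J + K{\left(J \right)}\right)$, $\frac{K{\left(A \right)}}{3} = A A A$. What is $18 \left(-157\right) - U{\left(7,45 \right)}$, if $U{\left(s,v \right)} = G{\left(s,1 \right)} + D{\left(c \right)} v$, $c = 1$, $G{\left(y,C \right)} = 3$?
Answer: $-2289$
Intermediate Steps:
$K{\left(A \right)} = 3 A^{3}$ ($K{\left(A \right)} = 3 A A A = 3 A^{2} A = 3 A^{3}$)
$D{\left(J \right)} = - 9 J^{3} - 3 J$ ($D{\left(J \right)} = - 3 \left(J + 3 J^{3}\right) = - 9 J^{3} - 3 J$)
$U{\left(s,v \right)} = 3 - 12 v$ ($U{\left(s,v \right)} = 3 + \left(- 9 \cdot 1^{3} - 3\right) v = 3 + \left(\left(-9\right) 1 - 3\right) v = 3 + \left(-9 - 3\right) v = 3 - 12 v$)
$18 \left(-157\right) - U{\left(7,45 \right)} = 18 \left(-157\right) - \left(3 - 540\right) = -2826 - \left(3 - 540\right) = -2826 - -537 = -2826 + 537 = -2289$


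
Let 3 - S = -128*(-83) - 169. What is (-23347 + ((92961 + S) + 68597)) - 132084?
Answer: -4325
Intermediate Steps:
S = -10452 (S = 3 - (-128*(-83) - 169) = 3 - (10624 - 169) = 3 - 1*10455 = 3 - 10455 = -10452)
(-23347 + ((92961 + S) + 68597)) - 132084 = (-23347 + ((92961 - 10452) + 68597)) - 132084 = (-23347 + (82509 + 68597)) - 132084 = (-23347 + 151106) - 132084 = 127759 - 132084 = -4325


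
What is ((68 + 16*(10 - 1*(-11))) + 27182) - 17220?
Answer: 10366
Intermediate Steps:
((68 + 16*(10 - 1*(-11))) + 27182) - 17220 = ((68 + 16*(10 + 11)) + 27182) - 17220 = ((68 + 16*21) + 27182) - 17220 = ((68 + 336) + 27182) - 17220 = (404 + 27182) - 17220 = 27586 - 17220 = 10366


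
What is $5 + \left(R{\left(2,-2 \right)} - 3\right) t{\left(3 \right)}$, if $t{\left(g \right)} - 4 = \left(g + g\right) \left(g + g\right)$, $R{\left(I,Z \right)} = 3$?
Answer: $5$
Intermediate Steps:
$t{\left(g \right)} = 4 + 4 g^{2}$ ($t{\left(g \right)} = 4 + \left(g + g\right) \left(g + g\right) = 4 + 2 g 2 g = 4 + 4 g^{2}$)
$5 + \left(R{\left(2,-2 \right)} - 3\right) t{\left(3 \right)} = 5 + \left(3 - 3\right) \left(4 + 4 \cdot 3^{2}\right) = 5 + \left(3 - 3\right) \left(4 + 4 \cdot 9\right) = 5 + 0 \left(4 + 36\right) = 5 + 0 \cdot 40 = 5 + 0 = 5$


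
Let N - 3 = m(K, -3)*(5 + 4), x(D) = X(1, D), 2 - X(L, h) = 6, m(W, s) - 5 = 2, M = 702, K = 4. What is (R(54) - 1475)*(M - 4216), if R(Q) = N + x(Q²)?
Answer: 4965282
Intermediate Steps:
m(W, s) = 7 (m(W, s) = 5 + 2 = 7)
X(L, h) = -4 (X(L, h) = 2 - 1*6 = 2 - 6 = -4)
x(D) = -4
N = 66 (N = 3 + 7*(5 + 4) = 3 + 7*9 = 3 + 63 = 66)
R(Q) = 62 (R(Q) = 66 - 4 = 62)
(R(54) - 1475)*(M - 4216) = (62 - 1475)*(702 - 4216) = -1413*(-3514) = 4965282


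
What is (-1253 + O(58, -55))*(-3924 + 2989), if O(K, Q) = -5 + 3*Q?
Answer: 1330505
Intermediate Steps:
(-1253 + O(58, -55))*(-3924 + 2989) = (-1253 + (-5 + 3*(-55)))*(-3924 + 2989) = (-1253 + (-5 - 165))*(-935) = (-1253 - 170)*(-935) = -1423*(-935) = 1330505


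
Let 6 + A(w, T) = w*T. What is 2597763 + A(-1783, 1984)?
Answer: -939715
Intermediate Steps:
A(w, T) = -6 + T*w (A(w, T) = -6 + w*T = -6 + T*w)
2597763 + A(-1783, 1984) = 2597763 + (-6 + 1984*(-1783)) = 2597763 + (-6 - 3537472) = 2597763 - 3537478 = -939715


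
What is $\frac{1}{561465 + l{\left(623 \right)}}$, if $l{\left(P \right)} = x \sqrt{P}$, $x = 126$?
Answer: $\frac{20795}{11675298351} - \frac{14 \sqrt{623}}{35025895053} \approx 1.7711 \cdot 10^{-6}$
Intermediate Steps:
$l{\left(P \right)} = 126 \sqrt{P}$
$\frac{1}{561465 + l{\left(623 \right)}} = \frac{1}{561465 + 126 \sqrt{623}}$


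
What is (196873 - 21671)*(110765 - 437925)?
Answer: -57319086320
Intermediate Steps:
(196873 - 21671)*(110765 - 437925) = 175202*(-327160) = -57319086320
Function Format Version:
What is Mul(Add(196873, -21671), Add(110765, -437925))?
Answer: -57319086320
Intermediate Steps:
Mul(Add(196873, -21671), Add(110765, -437925)) = Mul(175202, -327160) = -57319086320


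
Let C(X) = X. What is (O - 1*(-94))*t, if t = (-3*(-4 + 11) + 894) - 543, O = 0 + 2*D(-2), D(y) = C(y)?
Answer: 29700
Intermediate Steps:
D(y) = y
O = -4 (O = 0 + 2*(-2) = 0 - 4 = -4)
t = 330 (t = (-3*7 + 894) - 543 = (-21 + 894) - 543 = 873 - 543 = 330)
(O - 1*(-94))*t = (-4 - 1*(-94))*330 = (-4 + 94)*330 = 90*330 = 29700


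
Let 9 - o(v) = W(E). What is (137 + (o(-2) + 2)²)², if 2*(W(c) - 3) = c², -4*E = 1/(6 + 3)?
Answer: 1823498577846862849/45137758519296 ≈ 40399.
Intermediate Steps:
E = -1/36 (E = -1/(4*(6 + 3)) = -¼/9 = -¼*⅑ = -1/36 ≈ -0.027778)
W(c) = 3 + c²/2
o(v) = 15551/2592 (o(v) = 9 - (3 + (-1/36)²/2) = 9 - (3 + (½)*(1/1296)) = 9 - (3 + 1/2592) = 9 - 1*7777/2592 = 9 - 7777/2592 = 15551/2592)
(137 + (o(-2) + 2)²)² = (137 + (15551/2592 + 2)²)² = (137 + (20735/2592)²)² = (137 + 429940225/6718464)² = (1350369793/6718464)² = 1823498577846862849/45137758519296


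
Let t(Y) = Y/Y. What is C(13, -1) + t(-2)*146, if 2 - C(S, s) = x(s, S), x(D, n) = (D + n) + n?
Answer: 123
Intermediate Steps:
t(Y) = 1
x(D, n) = D + 2*n
C(S, s) = 2 - s - 2*S (C(S, s) = 2 - (s + 2*S) = 2 + (-s - 2*S) = 2 - s - 2*S)
C(13, -1) + t(-2)*146 = (2 - 1*(-1) - 2*13) + 1*146 = (2 + 1 - 26) + 146 = -23 + 146 = 123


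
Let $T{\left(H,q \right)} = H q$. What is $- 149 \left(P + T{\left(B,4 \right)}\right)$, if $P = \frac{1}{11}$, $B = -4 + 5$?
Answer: $- \frac{6705}{11} \approx -609.54$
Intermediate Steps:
$B = 1$
$P = \frac{1}{11} \approx 0.090909$
$- 149 \left(P + T{\left(B,4 \right)}\right) = - 149 \left(\frac{1}{11} + 1 \cdot 4\right) = - 149 \left(\frac{1}{11} + 4\right) = \left(-149\right) \frac{45}{11} = - \frac{6705}{11}$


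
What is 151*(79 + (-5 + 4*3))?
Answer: 12986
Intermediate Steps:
151*(79 + (-5 + 4*3)) = 151*(79 + (-5 + 12)) = 151*(79 + 7) = 151*86 = 12986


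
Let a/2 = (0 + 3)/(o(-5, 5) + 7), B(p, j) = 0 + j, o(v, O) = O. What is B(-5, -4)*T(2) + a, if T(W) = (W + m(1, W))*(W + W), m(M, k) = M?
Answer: -95/2 ≈ -47.500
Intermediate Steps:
B(p, j) = j
T(W) = 2*W*(1 + W) (T(W) = (W + 1)*(W + W) = (1 + W)*(2*W) = 2*W*(1 + W))
a = ½ (a = 2*((0 + 3)/(5 + 7)) = 2*(3/12) = 2*(3*(1/12)) = 2*(¼) = ½ ≈ 0.50000)
B(-5, -4)*T(2) + a = -8*2*(1 + 2) + ½ = -8*2*3 + ½ = -4*12 + ½ = -48 + ½ = -95/2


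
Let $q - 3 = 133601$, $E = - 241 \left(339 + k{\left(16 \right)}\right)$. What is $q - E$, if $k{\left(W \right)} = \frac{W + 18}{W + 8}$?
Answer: $\frac{2587733}{12} \approx 2.1564 \cdot 10^{5}$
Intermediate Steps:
$k{\left(W \right)} = \frac{18 + W}{8 + W}$
$E = - \frac{984485}{12}$ ($E = - 241 \left(339 + \frac{18 + 16}{8 + 16}\right) = - 241 \left(339 + \frac{1}{24} \cdot 34\right) = - 241 \left(339 + \frac{17}{12}\right) = \left(-241\right) \frac{4085}{12} = - \frac{984485}{12} \approx -82040.0$)
$q = 133604$ ($q = 3 + 133601 = 133604$)
$q - E = 133604 - - \frac{984485}{12} = 133604 + \frac{984485}{12} = \frac{2587733}{12}$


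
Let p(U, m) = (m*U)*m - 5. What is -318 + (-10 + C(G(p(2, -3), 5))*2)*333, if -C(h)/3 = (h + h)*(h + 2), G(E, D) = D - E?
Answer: -195456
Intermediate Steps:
p(U, m) = -5 + U*m**2 (p(U, m) = (U*m)*m - 5 = U*m**2 - 5 = -5 + U*m**2)
C(h) = -6*h*(2 + h) (C(h) = -3*(h + h)*(h + 2) = -3*2*h*(2 + h) = -6*h*(2 + h))
-318 + (-10 + C(G(p(2, -3), 5))*2)*333 = -318 + (-10 - 6*(5 - (-5 + 2*(-3)**2))*(2 + (5 - (-5 + 2*(-3)**2)))*2)*333 = -318 + (-10 - 6*(5 - (-5 + 2*9))*(2 + (5 - (-5 + 2*9)))*2)*333 = -318 + (-10 - 6*(5 - (-5 + 18))*(2 + (5 - (-5 + 18)))*2)*333 = -318 + (-10 - 6*(5 - 1*13)*(2 + (5 - 1*13))*2)*333 = -318 + (-10 - 6*(5 - 13)*(2 + (5 - 13))*2)*333 = -318 + (-10 - 6*(-8)*(2 - 8)*2)*333 = -318 + (-10 - 6*(-8)*(-6)*2)*333 = -318 + (-10 - 288*2)*333 = -318 + (-10 - 576)*333 = -318 - 586*333 = -318 - 195138 = -195456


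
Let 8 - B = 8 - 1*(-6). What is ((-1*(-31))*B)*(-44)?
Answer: 8184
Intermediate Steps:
B = -6 (B = 8 - (8 - 1*(-6)) = 8 - (8 + 6) = 8 - 1*14 = 8 - 14 = -6)
((-1*(-31))*B)*(-44) = (-1*(-31)*(-6))*(-44) = (31*(-6))*(-44) = -186*(-44) = 8184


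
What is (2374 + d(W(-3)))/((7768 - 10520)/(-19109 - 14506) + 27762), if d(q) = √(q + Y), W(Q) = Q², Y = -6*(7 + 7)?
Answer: 39901005/466611191 + 168075*I*√3/933222382 ≈ 0.085512 + 0.00031195*I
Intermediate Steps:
Y = -84 (Y = -6*14 = -84)
d(q) = √(-84 + q) (d(q) = √(q - 84) = √(-84 + q))
(2374 + d(W(-3)))/((7768 - 10520)/(-19109 - 14506) + 27762) = (2374 + √(-84 + (-3)²))/((7768 - 10520)/(-19109 - 14506) + 27762) = (2374 + √(-84 + 9))/(-2752/(-33615) + 27762) = (2374 + √(-75))/(-2752*(-1/33615) + 27762) = (2374 + 5*I*√3)/(2752/33615 + 27762) = (2374 + 5*I*√3)/(933222382/33615) = (2374 + 5*I*√3)*(33615/933222382) = 39901005/466611191 + 168075*I*√3/933222382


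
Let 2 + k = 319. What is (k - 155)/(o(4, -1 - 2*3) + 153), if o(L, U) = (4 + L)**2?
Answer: 162/217 ≈ 0.74654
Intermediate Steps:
k = 317 (k = -2 + 319 = 317)
(k - 155)/(o(4, -1 - 2*3) + 153) = (317 - 155)/((4 + 4)**2 + 153) = 162/(8**2 + 153) = 162/(64 + 153) = 162/217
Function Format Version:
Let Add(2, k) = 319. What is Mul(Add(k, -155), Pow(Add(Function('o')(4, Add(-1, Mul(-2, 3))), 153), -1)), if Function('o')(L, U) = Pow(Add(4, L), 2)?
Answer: Rational(162, 217) ≈ 0.74654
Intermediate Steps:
k = 317 (k = Add(-2, 319) = 317)
Mul(Add(k, -155), Pow(Add(Function('o')(4, Add(-1, Mul(-2, 3))), 153), -1)) = Mul(Add(317, -155), Pow(Add(Pow(Add(4, 4), 2), 153), -1)) = Mul(162, Pow(Add(Pow(8, 2), 153), -1)) = Mul(162, Pow(Add(64, 153), -1)) = Mul(162, Pow(217, -1)) = Mul(162, Rational(1, 217)) = Rational(162, 217)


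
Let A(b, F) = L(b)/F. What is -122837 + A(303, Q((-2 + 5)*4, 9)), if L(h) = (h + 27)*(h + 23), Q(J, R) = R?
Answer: -332651/3 ≈ -1.1088e+5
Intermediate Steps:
L(h) = (23 + h)*(27 + h) (L(h) = (27 + h)*(23 + h) = (23 + h)*(27 + h))
A(b, F) = (621 + b**2 + 50*b)/F
-122837 + A(303, Q((-2 + 5)*4, 9)) = -122837 + (621 + 303**2 + 50*303)/9 = -122837 + (621 + 91809 + 15150)/9 = -122837 + (1/9)*107580 = -122837 + 35860/3 = -332651/3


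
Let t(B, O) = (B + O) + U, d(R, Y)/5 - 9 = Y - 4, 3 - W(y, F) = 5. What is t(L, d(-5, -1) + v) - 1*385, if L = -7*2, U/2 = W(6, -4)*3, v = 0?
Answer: -391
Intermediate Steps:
W(y, F) = -2 (W(y, F) = 3 - 1*5 = 3 - 5 = -2)
U = -12 (U = 2*(-2*3) = 2*(-6) = -12)
d(R, Y) = 25 + 5*Y (d(R, Y) = 45 + 5*(Y - 4) = 45 + 5*(-4 + Y) = 45 + (-20 + 5*Y) = 25 + 5*Y)
L = -14
t(B, O) = -12 + B + O (t(B, O) = (B + O) - 12 = -12 + B + O)
t(L, d(-5, -1) + v) - 1*385 = (-12 - 14 + ((25 + 5*(-1)) + 0)) - 1*385 = (-12 - 14 + ((25 - 5) + 0)) - 385 = (-12 - 14 + (20 + 0)) - 385 = (-12 - 14 + 20) - 385 = -6 - 385 = -391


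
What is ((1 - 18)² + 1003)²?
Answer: 1669264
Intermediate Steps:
((1 - 18)² + 1003)² = ((-17)² + 1003)² = (289 + 1003)² = 1292² = 1669264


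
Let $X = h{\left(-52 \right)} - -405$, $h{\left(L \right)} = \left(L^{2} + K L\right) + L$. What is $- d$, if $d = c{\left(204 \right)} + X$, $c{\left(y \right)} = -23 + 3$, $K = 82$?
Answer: $1227$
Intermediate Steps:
$h{\left(L \right)} = L^{2} + 83 L$ ($h{\left(L \right)} = \left(L^{2} + 82 L\right) + L = L^{2} + 83 L$)
$c{\left(y \right)} = -20$
$X = -1207$ ($X = - 52 \left(83 - 52\right) - -405 = \left(-52\right) 31 + 405 = -1612 + 405 = -1207$)
$d = -1227$ ($d = -20 - 1207 = -1227$)
$- d = \left(-1\right) \left(-1227\right) = 1227$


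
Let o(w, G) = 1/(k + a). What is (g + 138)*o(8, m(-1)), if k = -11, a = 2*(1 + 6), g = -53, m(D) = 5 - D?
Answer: 85/3 ≈ 28.333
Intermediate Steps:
a = 14 (a = 2*7 = 14)
o(w, G) = ⅓ (o(w, G) = 1/(-11 + 14) = 1/3 = ⅓)
(g + 138)*o(8, m(-1)) = (-53 + 138)*(⅓) = 85*(⅓) = 85/3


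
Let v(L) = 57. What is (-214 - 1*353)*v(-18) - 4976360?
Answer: -5008679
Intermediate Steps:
(-214 - 1*353)*v(-18) - 4976360 = (-214 - 1*353)*57 - 4976360 = (-214 - 353)*57 - 4976360 = -567*57 - 4976360 = -32319 - 4976360 = -5008679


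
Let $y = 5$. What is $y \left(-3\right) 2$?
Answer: $-30$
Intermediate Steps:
$y \left(-3\right) 2 = 5 \left(-3\right) 2 = \left(-15\right) 2 = -30$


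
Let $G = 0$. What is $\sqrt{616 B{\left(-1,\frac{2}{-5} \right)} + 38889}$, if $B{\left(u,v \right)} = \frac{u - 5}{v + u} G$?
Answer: $3 \sqrt{4321} \approx 197.2$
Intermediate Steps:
$B{\left(u,v \right)} = 0$ ($B{\left(u,v \right)} = \frac{u - 5}{v + u} 0 = \frac{-5 + u}{u + v} 0 = 0$)
$\sqrt{616 B{\left(-1,\frac{2}{-5} \right)} + 38889} = \sqrt{616 \cdot 0 + 38889} = \sqrt{0 + 38889} = \sqrt{38889} = 3 \sqrt{4321}$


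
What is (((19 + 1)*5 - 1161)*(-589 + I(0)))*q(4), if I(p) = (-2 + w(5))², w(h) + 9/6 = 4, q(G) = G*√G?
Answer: 4997310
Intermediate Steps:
q(G) = G^(3/2)
w(h) = 5/2 (w(h) = -3/2 + 4 = 5/2)
I(p) = ¼ (I(p) = (-2 + 5/2)² = (½)² = ¼)
(((19 + 1)*5 - 1161)*(-589 + I(0)))*q(4) = (((19 + 1)*5 - 1161)*(-589 + ¼))*4^(3/2) = ((20*5 - 1161)*(-2355/4))*8 = ((100 - 1161)*(-2355/4))*8 = -1061*(-2355/4)*8 = (2498655/4)*8 = 4997310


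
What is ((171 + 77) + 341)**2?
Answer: 346921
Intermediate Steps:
((171 + 77) + 341)**2 = (248 + 341)**2 = 589**2 = 346921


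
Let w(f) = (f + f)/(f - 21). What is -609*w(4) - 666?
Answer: -6450/17 ≈ -379.41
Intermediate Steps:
w(f) = 2*f/(-21 + f) (w(f) = (2*f)/(-21 + f) = 2*f/(-21 + f))
-609*w(4) - 666 = -1218*4/(-21 + 4) - 666 = -1218*4/(-17) - 666 = -1218*4*(-1)/17 - 666 = -609*(-8/17) - 666 = 4872/17 - 666 = -6450/17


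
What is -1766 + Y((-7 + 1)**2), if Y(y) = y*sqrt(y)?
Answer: -1550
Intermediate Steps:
Y(y) = y**(3/2)
-1766 + Y((-7 + 1)**2) = -1766 + ((-7 + 1)**2)**(3/2) = -1766 + ((-6)**2)**(3/2) = -1766 + 36**(3/2) = -1766 + 216 = -1550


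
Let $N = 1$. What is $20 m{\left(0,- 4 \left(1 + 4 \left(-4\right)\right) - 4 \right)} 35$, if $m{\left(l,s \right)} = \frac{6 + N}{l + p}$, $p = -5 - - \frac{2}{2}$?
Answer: $-1225$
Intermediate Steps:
$p = -4$ ($p = -5 - \left(-2\right) \frac{1}{2} = -5 - -1 = -5 + 1 = -4$)
$m{\left(l,s \right)} = \frac{7}{-4 + l}$ ($m{\left(l,s \right)} = \frac{6 + 1}{l - 4} = \frac{7}{-4 + l}$)
$20 m{\left(0,- 4 \left(1 + 4 \left(-4\right)\right) - 4 \right)} 35 = 20 \frac{7}{-4 + 0} \cdot 35 = 20 \frac{7}{-4} \cdot 35 = 20 \cdot 7 \left(- \frac{1}{4}\right) 35 = 20 \left(- \frac{7}{4}\right) 35 = \left(-35\right) 35 = -1225$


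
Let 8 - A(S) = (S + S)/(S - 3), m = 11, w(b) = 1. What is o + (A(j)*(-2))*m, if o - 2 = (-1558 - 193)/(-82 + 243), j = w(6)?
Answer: -33307/161 ≈ -206.88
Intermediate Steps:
j = 1
A(S) = 8 - 2*S/(-3 + S) (A(S) = 8 - (S + S)/(S - 3) = 8 - 2*S/(-3 + S))
o = -1429/161 (o = 2 + (-1558 - 193)/(-82 + 243) = 2 - 1751/161 = -1429/161 ≈ -8.8758)
o + (A(j)*(-2))*m = -1429/161 + ((6*(-4 + 1)/(-3 + 1))*(-2))*11 = -1429/161 + ((6*(-3)/(-2))*(-2))*11 = -1429/161 + ((6*(-½)*(-3))*(-2))*11 = -1429/161 + (9*(-2))*11 = -1429/161 - 18*11 = -1429/161 - 198 = -33307/161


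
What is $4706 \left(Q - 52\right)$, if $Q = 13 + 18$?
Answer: $-98826$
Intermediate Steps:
$Q = 31$
$4706 \left(Q - 52\right) = 4706 \left(31 - 52\right) = 4706 \left(-21\right) = -98826$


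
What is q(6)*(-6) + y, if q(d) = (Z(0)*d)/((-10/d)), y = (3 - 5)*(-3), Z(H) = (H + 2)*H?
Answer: 6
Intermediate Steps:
Z(H) = H*(2 + H) (Z(H) = (2 + H)*H = H*(2 + H))
y = 6 (y = -2*(-3) = 6)
q(d) = 0 (q(d) = ((0*(2 + 0))*d)/((-10/d)) = ((0*2)*d)*(-d/10) = (0*d)*(-d/10) = 0*(-d/10) = 0)
q(6)*(-6) + y = 0*(-6) + 6 = 0 + 6 = 6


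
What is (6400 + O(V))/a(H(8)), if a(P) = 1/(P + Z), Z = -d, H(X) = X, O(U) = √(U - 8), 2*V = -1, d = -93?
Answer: 646400 + 101*I*√34/2 ≈ 6.464e+5 + 294.46*I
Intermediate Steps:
V = -½ (V = (½)*(-1) = -½ ≈ -0.50000)
O(U) = √(-8 + U)
Z = 93 (Z = -1*(-93) = 93)
a(P) = 1/(93 + P) (a(P) = 1/(P + 93) = 1/(93 + P))
(6400 + O(V))/a(H(8)) = (6400 + √(-8 - ½))/(1/(93 + 8)) = (6400 + √(-17/2))/(1/101) = (6400 + I*√34/2)/(1/101) = (6400 + I*√34/2)*101 = 646400 + 101*I*√34/2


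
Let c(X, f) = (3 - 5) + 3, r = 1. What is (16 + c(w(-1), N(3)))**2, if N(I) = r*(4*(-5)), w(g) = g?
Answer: 289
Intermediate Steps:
N(I) = -20 (N(I) = 1*(4*(-5)) = 1*(-20) = -20)
c(X, f) = 1 (c(X, f) = -2 + 3 = 1)
(16 + c(w(-1), N(3)))**2 = (16 + 1)**2 = 17**2 = 289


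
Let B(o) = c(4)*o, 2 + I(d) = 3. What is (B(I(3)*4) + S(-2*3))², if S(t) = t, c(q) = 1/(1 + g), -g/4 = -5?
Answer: 14884/441 ≈ 33.751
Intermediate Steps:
g = 20 (g = -4*(-5) = 20)
I(d) = 1 (I(d) = -2 + 3 = 1)
c(q) = 1/21 (c(q) = 1/(1 + 20) = 1/21)
B(o) = o/21
(B(I(3)*4) + S(-2*3))² = ((1*4)/21 - 2*3)² = ((1/21)*4 - 6)² = (4/21 - 6)² = (-122/21)² = 14884/441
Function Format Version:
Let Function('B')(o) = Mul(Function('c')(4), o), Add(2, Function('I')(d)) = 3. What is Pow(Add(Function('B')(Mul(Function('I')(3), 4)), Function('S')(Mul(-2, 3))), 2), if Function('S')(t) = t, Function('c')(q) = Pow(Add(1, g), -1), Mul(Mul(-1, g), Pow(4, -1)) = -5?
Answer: Rational(14884, 441) ≈ 33.751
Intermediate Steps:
g = 20 (g = Mul(-4, -5) = 20)
Function('I')(d) = 1 (Function('I')(d) = Add(-2, 3) = 1)
Function('c')(q) = Rational(1, 21) (Function('c')(q) = Pow(Add(1, 20), -1) = Pow(21, -1) = Rational(1, 21))
Function('B')(o) = Mul(Rational(1, 21), o)
Pow(Add(Function('B')(Mul(Function('I')(3), 4)), Function('S')(Mul(-2, 3))), 2) = Pow(Add(Mul(Rational(1, 21), Mul(1, 4)), Mul(-2, 3)), 2) = Pow(Add(Mul(Rational(1, 21), 4), -6), 2) = Pow(Add(Rational(4, 21), -6), 2) = Pow(Rational(-122, 21), 2) = Rational(14884, 441)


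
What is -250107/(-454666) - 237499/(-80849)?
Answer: 128203621177/36759291434 ≈ 3.4877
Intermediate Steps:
-250107/(-454666) - 237499/(-80849) = -250107*(-1/454666) - 237499*(-1/80849) = 250107/454666 + 237499/80849 = 128203621177/36759291434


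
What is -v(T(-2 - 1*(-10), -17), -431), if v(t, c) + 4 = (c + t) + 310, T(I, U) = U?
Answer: 142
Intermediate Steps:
v(t, c) = 306 + c + t (v(t, c) = -4 + ((c + t) + 310) = -4 + (310 + c + t) = 306 + c + t)
-v(T(-2 - 1*(-10), -17), -431) = -(306 - 431 - 17) = -1*(-142) = 142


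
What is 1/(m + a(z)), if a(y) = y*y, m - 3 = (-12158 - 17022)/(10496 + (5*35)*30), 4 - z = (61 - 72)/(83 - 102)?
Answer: 2842153/36522894 ≈ 0.077818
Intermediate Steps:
z = 65/19 (z = 4 - (61 - 72)/(83 - 102) = 4 - (-11)/(-19) = 4 - (-11)*(-1)/19 = 4 - 1*11/19 = 4 - 11/19 = 65/19 ≈ 3.4211)
m = 9029/7873 (m = 3 + (-12158 - 17022)/(10496 + (5*35)*30) = 3 - 29180/(10496 + 175*30) = 3 - 29180/(10496 + 5250) = 3 - 29180/15746 = 3 - 29180*1/15746 = 3 - 14590/7873 = 9029/7873 ≈ 1.1468)
a(y) = y²
1/(m + a(z)) = 1/(9029/7873 + (65/19)²) = 1/(9029/7873 + 4225/361) = 1/(36522894/2842153) = 2842153/36522894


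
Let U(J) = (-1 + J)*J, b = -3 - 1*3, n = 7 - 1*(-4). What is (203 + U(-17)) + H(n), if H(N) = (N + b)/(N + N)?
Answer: 11203/22 ≈ 509.23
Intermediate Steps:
n = 11 (n = 7 + 4 = 11)
b = -6 (b = -3 - 3 = -6)
U(J) = J*(-1 + J)
H(N) = (-6 + N)/(2*N) (H(N) = (N - 6)/(N + N) = (-6 + N)/((2*N)) = (-6 + N)*(1/(2*N)) = (-6 + N)/(2*N))
(203 + U(-17)) + H(n) = (203 - 17*(-1 - 17)) + (1/2)*(-6 + 11)/11 = (203 - 17*(-18)) + (1/2)*(1/11)*5 = (203 + 306) + 5/22 = 509 + 5/22 = 11203/22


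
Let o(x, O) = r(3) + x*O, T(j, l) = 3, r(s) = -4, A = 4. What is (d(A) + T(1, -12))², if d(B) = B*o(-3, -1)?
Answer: 1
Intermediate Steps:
o(x, O) = -4 + O*x (o(x, O) = -4 + x*O = -4 + O*x)
d(B) = -B (d(B) = B*(-4 - 1*(-3)) = B*(-4 + 3) = B*(-1) = -B)
(d(A) + T(1, -12))² = (-1*4 + 3)² = (-4 + 3)² = (-1)² = 1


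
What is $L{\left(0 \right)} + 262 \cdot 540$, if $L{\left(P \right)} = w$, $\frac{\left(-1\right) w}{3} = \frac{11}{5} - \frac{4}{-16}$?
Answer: $\frac{2829453}{20} \approx 1.4147 \cdot 10^{5}$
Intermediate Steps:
$w = - \frac{147}{20}$ ($w = - 3 \left(\frac{11}{5} - \frac{4}{-16}\right) = - 3 \left(11 \cdot \frac{1}{5} - - \frac{1}{4}\right) = - 3 \left(\frac{11}{5} + \frac{1}{4}\right) = \left(-3\right) \frac{49}{20} = - \frac{147}{20} \approx -7.35$)
$L{\left(P \right)} = - \frac{147}{20}$
$L{\left(0 \right)} + 262 \cdot 540 = - \frac{147}{20} + 262 \cdot 540 = - \frac{147}{20} + 141480 = \frac{2829453}{20}$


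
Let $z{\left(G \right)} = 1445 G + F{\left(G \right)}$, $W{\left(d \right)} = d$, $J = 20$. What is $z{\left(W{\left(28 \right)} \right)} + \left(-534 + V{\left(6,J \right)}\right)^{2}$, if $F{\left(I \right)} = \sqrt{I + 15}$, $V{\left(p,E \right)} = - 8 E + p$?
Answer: $513804 + \sqrt{43} \approx 5.1381 \cdot 10^{5}$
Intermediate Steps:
$V{\left(p,E \right)} = p - 8 E$
$F{\left(I \right)} = \sqrt{15 + I}$
$z{\left(G \right)} = \sqrt{15 + G} + 1445 G$ ($z{\left(G \right)} = 1445 G + \sqrt{15 + G} = \sqrt{15 + G} + 1445 G$)
$z{\left(W{\left(28 \right)} \right)} + \left(-534 + V{\left(6,J \right)}\right)^{2} = \left(\sqrt{15 + 28} + 1445 \cdot 28\right) + \left(-534 + \left(6 - 160\right)\right)^{2} = \left(\sqrt{43} + 40460\right) + \left(-534 + \left(6 - 160\right)\right)^{2} = \left(40460 + \sqrt{43}\right) + \left(-534 - 154\right)^{2} = \left(40460 + \sqrt{43}\right) + \left(-688\right)^{2} = \left(40460 + \sqrt{43}\right) + 473344 = 513804 + \sqrt{43}$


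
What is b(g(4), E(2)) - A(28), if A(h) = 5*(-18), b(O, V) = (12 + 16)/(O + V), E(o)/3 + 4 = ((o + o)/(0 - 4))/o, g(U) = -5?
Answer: 3274/37 ≈ 88.486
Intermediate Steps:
E(o) = -27/2 (E(o) = -12 + 3*(((o + o)/(0 - 4))/o) = -12 + 3*(((2*o)/(-4))/o) = -12 + 3*(((2*o)*(-1/4))/o) = -12 + 3*((-o/2)/o) = -12 + 3*(-1/2) = -12 - 3/2 = -27/2)
b(O, V) = 28/(O + V)
A(h) = -90
b(g(4), E(2)) - A(28) = 28/(-5 - 27/2) - 1*(-90) = 28/(-37/2) + 90 = 28*(-2/37) + 90 = -56/37 + 90 = 3274/37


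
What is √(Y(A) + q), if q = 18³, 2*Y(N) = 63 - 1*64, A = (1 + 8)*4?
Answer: √23326/2 ≈ 76.364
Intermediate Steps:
A = 36 (A = 9*4 = 36)
Y(N) = -½ (Y(N) = (63 - 1*64)/2 = (63 - 64)/2 = (½)*(-1) = -½)
q = 5832
√(Y(A) + q) = √(-½ + 5832) = √(11663/2) = √23326/2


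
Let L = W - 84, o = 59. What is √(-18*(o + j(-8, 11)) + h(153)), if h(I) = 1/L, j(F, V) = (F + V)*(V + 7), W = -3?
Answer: I*√15395433/87 ≈ 45.1*I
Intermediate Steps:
j(F, V) = (7 + V)*(F + V) (j(F, V) = (F + V)*(7 + V) = (7 + V)*(F + V))
L = -87 (L = -3 - 84 = -87)
h(I) = -1/87 (h(I) = 1/(-87) = -1/87)
√(-18*(o + j(-8, 11)) + h(153)) = √(-18*(59 + (11² + 7*(-8) + 7*11 - 8*11)) - 1/87) = √(-18*(59 + (121 - 56 + 77 - 88)) - 1/87) = √(-18*(59 + 54) - 1/87) = √(-18*113 - 1/87) = √(-2034 - 1/87) = √(-176959/87) = I*√15395433/87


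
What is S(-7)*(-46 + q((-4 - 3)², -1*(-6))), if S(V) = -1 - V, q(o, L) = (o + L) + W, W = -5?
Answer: 24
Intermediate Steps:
q(o, L) = -5 + L + o (q(o, L) = (o + L) - 5 = (L + o) - 5 = -5 + L + o)
S(-7)*(-46 + q((-4 - 3)², -1*(-6))) = (-1 - 1*(-7))*(-46 + (-5 - 1*(-6) + (-4 - 3)²)) = (-1 + 7)*(-46 + (-5 + 6 + (-7)²)) = 6*(-46 + (-5 + 6 + 49)) = 6*(-46 + 50) = 6*4 = 24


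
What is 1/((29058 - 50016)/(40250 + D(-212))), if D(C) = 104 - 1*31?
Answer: -13441/6986 ≈ -1.9240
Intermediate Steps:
D(C) = 73 (D(C) = 104 - 31 = 73)
1/((29058 - 50016)/(40250 + D(-212))) = 1/((29058 - 50016)/(40250 + 73)) = 1/(-20958/40323) = 1/(-20958*1/40323) = 1/(-6986/13441) = -13441/6986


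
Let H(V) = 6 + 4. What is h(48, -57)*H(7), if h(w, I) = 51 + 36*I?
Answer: -20010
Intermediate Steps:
H(V) = 10
h(48, -57)*H(7) = (51 + 36*(-57))*10 = (51 - 2052)*10 = -2001*10 = -20010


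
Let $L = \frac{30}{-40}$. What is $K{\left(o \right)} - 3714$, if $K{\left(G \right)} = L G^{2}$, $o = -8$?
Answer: $-3762$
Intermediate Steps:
$L = - \frac{3}{4}$ ($L = 30 \left(- \frac{1}{40}\right) = - \frac{3}{4} \approx -0.75$)
$K{\left(G \right)} = - \frac{3 G^{2}}{4}$
$K{\left(o \right)} - 3714 = - \frac{3 \left(-8\right)^{2}}{4} - 3714 = \left(- \frac{3}{4}\right) 64 - 3714 = -48 - 3714 = -3762$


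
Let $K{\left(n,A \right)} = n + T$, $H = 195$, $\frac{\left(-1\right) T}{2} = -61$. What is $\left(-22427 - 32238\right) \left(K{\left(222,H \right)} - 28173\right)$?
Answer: $1521272285$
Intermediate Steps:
$T = 122$ ($T = \left(-2\right) \left(-61\right) = 122$)
$K{\left(n,A \right)} = 122 + n$ ($K{\left(n,A \right)} = n + 122 = 122 + n$)
$\left(-22427 - 32238\right) \left(K{\left(222,H \right)} - 28173\right) = \left(-22427 - 32238\right) \left(\left(122 + 222\right) - 28173\right) = - 54665 \left(344 - 28173\right) = \left(-54665\right) \left(-27829\right) = 1521272285$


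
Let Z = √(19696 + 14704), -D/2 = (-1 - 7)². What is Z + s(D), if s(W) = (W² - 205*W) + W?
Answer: 42496 + 20*√86 ≈ 42682.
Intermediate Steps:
D = -128 (D = -2*(-1 - 7)² = -2*(-8)² = -2*64 = -128)
s(W) = W² - 204*W
Z = 20*√86 (Z = √34400 = 20*√86 ≈ 185.47)
Z + s(D) = 20*√86 - 128*(-204 - 128) = 20*√86 - 128*(-332) = 20*√86 + 42496 = 42496 + 20*√86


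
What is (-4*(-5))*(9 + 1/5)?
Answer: 184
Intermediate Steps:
(-4*(-5))*(9 + 1/5) = 20*(9 + 1/5) = 20*(46/5) = 184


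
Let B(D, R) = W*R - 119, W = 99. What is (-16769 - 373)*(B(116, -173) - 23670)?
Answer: 701382072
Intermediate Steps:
B(D, R) = -119 + 99*R (B(D, R) = 99*R - 119 = -119 + 99*R)
(-16769 - 373)*(B(116, -173) - 23670) = (-16769 - 373)*((-119 + 99*(-173)) - 23670) = -17142*((-119 - 17127) - 23670) = -17142*(-17246 - 23670) = -17142*(-40916) = 701382072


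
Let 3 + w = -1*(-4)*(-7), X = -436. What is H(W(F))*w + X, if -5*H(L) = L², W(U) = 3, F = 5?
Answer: -1901/5 ≈ -380.20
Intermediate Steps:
H(L) = -L²/5
w = -31 (w = -3 - 1*(-4)*(-7) = -3 + 4*(-7) = -3 - 28 = -31)
H(W(F))*w + X = -⅕*3²*(-31) - 436 = -⅕*9*(-31) - 436 = -9/5*(-31) - 436 = 279/5 - 436 = -1901/5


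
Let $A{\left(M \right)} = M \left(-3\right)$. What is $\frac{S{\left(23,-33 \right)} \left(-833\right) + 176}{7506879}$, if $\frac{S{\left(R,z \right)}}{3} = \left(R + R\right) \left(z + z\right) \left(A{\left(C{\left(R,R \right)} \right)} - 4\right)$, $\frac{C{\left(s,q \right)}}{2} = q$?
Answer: $- \frac{1077348712}{7506879} \approx -143.51$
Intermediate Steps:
$C{\left(s,q \right)} = 2 q$
$A{\left(M \right)} = - 3 M$
$S{\left(R,z \right)} = 12 R z \left(-4 - 6 R\right)$ ($S{\left(R,z \right)} = 3 \left(R + R\right) \left(z + z\right) \left(- 3 \cdot 2 R - 4\right) = 3 \cdot 2 R 2 z \left(- 6 R - 4\right) = 3 \cdot 4 R z \left(-4 - 6 R\right) = 12 R z \left(-4 - 6 R\right)$)
$\frac{S{\left(23,-33 \right)} \left(-833\right) + 176}{7506879} = \frac{\left(-24\right) 23 \left(-33\right) \left(2 + 3 \cdot 23\right) \left(-833\right) + 176}{7506879} = \left(\left(-24\right) 23 \left(-33\right) \left(2 + 69\right) \left(-833\right) + 176\right) \frac{1}{7506879} = \left(\left(-24\right) 23 \left(-33\right) 71 \left(-833\right) + 176\right) \frac{1}{7506879} = \left(1293336 \left(-833\right) + 176\right) \frac{1}{7506879} = \left(-1077348888 + 176\right) \frac{1}{7506879} = \left(-1077348712\right) \frac{1}{7506879} = - \frac{1077348712}{7506879}$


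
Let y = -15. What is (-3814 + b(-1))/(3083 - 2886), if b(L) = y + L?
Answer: -3830/197 ≈ -19.442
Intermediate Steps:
b(L) = -15 + L
(-3814 + b(-1))/(3083 - 2886) = (-3814 + (-15 - 1))/(3083 - 2886) = (-3814 - 16)/197 = -3830*1/197 = -3830/197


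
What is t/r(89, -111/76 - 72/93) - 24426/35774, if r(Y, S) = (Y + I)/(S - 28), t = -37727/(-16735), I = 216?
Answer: -6288268049507/6938676745100 ≈ -0.90626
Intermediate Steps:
t = 37727/16735 (t = -37727*(-1/16735) = 37727/16735 ≈ 2.2544)
r(Y, S) = (216 + Y)/(-28 + S) (r(Y, S) = (Y + 216)/(S - 28) = (216 + Y)/(-28 + S))
t/r(89, -111/76 - 72/93) - 24426/35774 = 37727/(16735*(((216 + 89)/(-28 + (-111/76 - 72/93))))) - 24426/35774 = 37727/(16735*((305/(-28 + (-111*1/76 - 72*1/93))))) - 24426*1/35774 = 37727/(16735*((305/(-28 + (-111/76 - 24/31))))) - 12213/17887 = 37727/(16735*((305/(-28 - 5265/2356)))) - 12213/17887 = 37727/(16735*((305/(-71233/2356)))) - 12213/17887 = 37727/(16735*((-2356/71233*305))) - 12213/17887 = 37727/(16735*(-718580/71233)) - 12213/17887 = (37727/16735)*(-71233/718580) - 12213/17887 = -86690561/387917300 - 12213/17887 = -6288268049507/6938676745100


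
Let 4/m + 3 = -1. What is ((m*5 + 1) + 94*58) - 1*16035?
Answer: -10587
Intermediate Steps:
m = -1 (m = 4/(-3 - 1) = 4/(-4) = 4*(-¼) = -1)
((m*5 + 1) + 94*58) - 1*16035 = ((-1*5 + 1) + 94*58) - 1*16035 = ((-5 + 1) + 5452) - 16035 = (-4 + 5452) - 16035 = 5448 - 16035 = -10587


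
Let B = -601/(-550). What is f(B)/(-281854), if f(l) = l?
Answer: -601/155019700 ≈ -3.8769e-6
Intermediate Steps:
B = 601/550 (B = -601*(-1/550) = 601/550 ≈ 1.0927)
f(B)/(-281854) = (601/550)/(-281854) = (601/550)*(-1/281854) = -601/155019700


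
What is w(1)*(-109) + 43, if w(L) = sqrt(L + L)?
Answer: 43 - 109*sqrt(2) ≈ -111.15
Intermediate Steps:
w(L) = sqrt(2)*sqrt(L) (w(L) = sqrt(2*L) = sqrt(2)*sqrt(L))
w(1)*(-109) + 43 = (sqrt(2)*sqrt(1))*(-109) + 43 = (sqrt(2)*1)*(-109) + 43 = sqrt(2)*(-109) + 43 = -109*sqrt(2) + 43 = 43 - 109*sqrt(2)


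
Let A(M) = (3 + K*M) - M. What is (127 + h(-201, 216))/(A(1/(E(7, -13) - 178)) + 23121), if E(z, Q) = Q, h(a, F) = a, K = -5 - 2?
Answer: -7067/2208346 ≈ -0.0032001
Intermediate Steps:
K = -7
A(M) = 3 - 8*M (A(M) = (3 - 7*M) - M = 3 - 8*M)
(127 + h(-201, 216))/(A(1/(E(7, -13) - 178)) + 23121) = (127 - 201)/((3 - 8/(-13 - 178)) + 23121) = -74/((3 - 8/(-191)) + 23121) = -74/((3 - 8*(-1/191)) + 23121) = -74/((3 + 8/191) + 23121) = -74/(581/191 + 23121) = -74/4416692/191 = -74*191/4416692 = -7067/2208346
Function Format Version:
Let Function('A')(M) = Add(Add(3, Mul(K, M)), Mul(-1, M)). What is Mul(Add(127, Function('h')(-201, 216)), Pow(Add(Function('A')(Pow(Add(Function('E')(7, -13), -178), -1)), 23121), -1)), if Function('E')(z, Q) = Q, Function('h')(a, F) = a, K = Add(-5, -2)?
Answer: Rational(-7067, 2208346) ≈ -0.0032001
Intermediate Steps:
K = -7
Function('A')(M) = Add(3, Mul(-8, M)) (Function('A')(M) = Add(Add(3, Mul(-7, M)), Mul(-1, M)) = Add(3, Mul(-8, M)))
Mul(Add(127, Function('h')(-201, 216)), Pow(Add(Function('A')(Pow(Add(Function('E')(7, -13), -178), -1)), 23121), -1)) = Mul(Add(127, -201), Pow(Add(Add(3, Mul(-8, Pow(Add(-13, -178), -1))), 23121), -1)) = Mul(-74, Pow(Add(Add(3, Mul(-8, Pow(-191, -1))), 23121), -1)) = Mul(-74, Pow(Add(Add(3, Mul(-8, Rational(-1, 191))), 23121), -1)) = Mul(-74, Pow(Add(Add(3, Rational(8, 191)), 23121), -1)) = Mul(-74, Pow(Add(Rational(581, 191), 23121), -1)) = Mul(-74, Pow(Rational(4416692, 191), -1)) = Mul(-74, Rational(191, 4416692)) = Rational(-7067, 2208346)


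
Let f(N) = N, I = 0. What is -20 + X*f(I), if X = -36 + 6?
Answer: -20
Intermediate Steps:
X = -30
-20 + X*f(I) = -20 - 30*0 = -20 + 0 = -20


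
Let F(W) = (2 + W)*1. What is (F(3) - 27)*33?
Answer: -726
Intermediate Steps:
F(W) = 2 + W
(F(3) - 27)*33 = ((2 + 3) - 27)*33 = (5 - 27)*33 = -22*33 = -726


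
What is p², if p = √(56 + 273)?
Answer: 329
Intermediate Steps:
p = √329 ≈ 18.138
p² = (√329)² = 329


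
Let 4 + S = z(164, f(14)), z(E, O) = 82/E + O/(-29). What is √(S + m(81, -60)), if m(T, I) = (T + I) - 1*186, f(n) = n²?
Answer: I*√589570/58 ≈ 13.239*I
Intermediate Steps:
m(T, I) = -186 + I + T (m(T, I) = (I + T) - 186 = -186 + I + T)
z(E, O) = 82/E - O/29 (z(E, O) = 82/E + O*(-1/29) = 82/E - O/29)
S = -595/58 (S = -4 + (82/164 - 1/29*14²) = -4 + (82*(1/164) - 1/29*196) = -4 + (½ - 196/29) = -4 - 363/58 = -595/58 ≈ -10.259)
√(S + m(81, -60)) = √(-595/58 + (-186 - 60 + 81)) = √(-595/58 - 165) = √(-10165/58) = I*√589570/58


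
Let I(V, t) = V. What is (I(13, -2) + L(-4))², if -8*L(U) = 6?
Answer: 2401/16 ≈ 150.06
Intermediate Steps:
L(U) = -¾ (L(U) = -⅛*6 = -¾)
(I(13, -2) + L(-4))² = (13 - ¾)² = (49/4)² = 2401/16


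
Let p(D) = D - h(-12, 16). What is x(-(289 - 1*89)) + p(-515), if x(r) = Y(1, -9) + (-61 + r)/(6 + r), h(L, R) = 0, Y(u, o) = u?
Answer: -99455/194 ≈ -512.65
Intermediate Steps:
p(D) = D (p(D) = D - 1*0 = D + 0 = D)
x(r) = 1 + (-61 + r)/(6 + r)
x(-(289 - 1*89)) + p(-515) = (-55 + 2*(-(289 - 1*89)))/(6 - (289 - 1*89)) - 515 = (-55 + 2*(-(289 - 89)))/(6 - (289 - 89)) - 515 = (-55 + 2*(-1*200))/(6 - 1*200) - 515 = (-55 + 2*(-200))/(6 - 200) - 515 = (-55 - 400)/(-194) - 515 = -1/194*(-455) - 515 = 455/194 - 515 = -99455/194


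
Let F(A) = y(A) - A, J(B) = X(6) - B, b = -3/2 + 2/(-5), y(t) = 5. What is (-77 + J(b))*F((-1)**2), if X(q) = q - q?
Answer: -1502/5 ≈ -300.40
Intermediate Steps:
b = -19/10 (b = -3*1/2 + 2*(-1/5) = -3/2 - 2/5 = -19/10 ≈ -1.9000)
X(q) = 0
J(B) = -B (J(B) = 0 - B = -B)
F(A) = 5 - A
(-77 + J(b))*F((-1)**2) = (-77 - 1*(-19/10))*(5 - 1*(-1)**2) = (-77 + 19/10)*(5 - 1*1) = -751*(5 - 1)/10 = -751/10*4 = -1502/5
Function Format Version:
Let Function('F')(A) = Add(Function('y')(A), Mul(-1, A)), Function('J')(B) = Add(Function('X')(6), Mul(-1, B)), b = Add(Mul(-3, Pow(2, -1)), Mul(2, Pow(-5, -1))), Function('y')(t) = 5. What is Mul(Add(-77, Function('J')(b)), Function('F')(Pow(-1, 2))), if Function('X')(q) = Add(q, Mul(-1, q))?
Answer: Rational(-1502, 5) ≈ -300.40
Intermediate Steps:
b = Rational(-19, 10) (b = Add(Mul(-3, Rational(1, 2)), Mul(2, Rational(-1, 5))) = Add(Rational(-3, 2), Rational(-2, 5)) = Rational(-19, 10) ≈ -1.9000)
Function('X')(q) = 0
Function('J')(B) = Mul(-1, B) (Function('J')(B) = Add(0, Mul(-1, B)) = Mul(-1, B))
Function('F')(A) = Add(5, Mul(-1, A))
Mul(Add(-77, Function('J')(b)), Function('F')(Pow(-1, 2))) = Mul(Add(-77, Mul(-1, Rational(-19, 10))), Add(5, Mul(-1, Pow(-1, 2)))) = Mul(Add(-77, Rational(19, 10)), Add(5, Mul(-1, 1))) = Mul(Rational(-751, 10), Add(5, -1)) = Mul(Rational(-751, 10), 4) = Rational(-1502, 5)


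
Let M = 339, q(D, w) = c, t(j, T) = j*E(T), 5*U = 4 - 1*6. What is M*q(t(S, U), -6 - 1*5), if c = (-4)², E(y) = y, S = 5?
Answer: 5424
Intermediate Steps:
U = -⅖ (U = (4 - 1*6)/5 = (4 - 6)/5 = (⅕)*(-2) = -⅖ ≈ -0.40000)
t(j, T) = T*j (t(j, T) = j*T = T*j)
c = 16
q(D, w) = 16
M*q(t(S, U), -6 - 1*5) = 339*16 = 5424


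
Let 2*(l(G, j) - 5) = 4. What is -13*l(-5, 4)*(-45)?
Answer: 4095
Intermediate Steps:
l(G, j) = 7 (l(G, j) = 5 + (1/2)*4 = 5 + 2 = 7)
-13*l(-5, 4)*(-45) = -13*7*(-45) = -91*(-45) = 4095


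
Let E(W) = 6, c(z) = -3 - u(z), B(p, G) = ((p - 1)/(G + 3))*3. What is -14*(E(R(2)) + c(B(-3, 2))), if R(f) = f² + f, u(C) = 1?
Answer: -28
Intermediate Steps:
B(p, G) = 3*(-1 + p)/(3 + G) (B(p, G) = ((-1 + p)/(3 + G))*3 = 3*(-1 + p)/(3 + G))
c(z) = -4 (c(z) = -3 - 1*1 = -3 - 1 = -4)
R(f) = f + f²
-14*(E(R(2)) + c(B(-3, 2))) = -14*(6 - 4) = -14*2 = -28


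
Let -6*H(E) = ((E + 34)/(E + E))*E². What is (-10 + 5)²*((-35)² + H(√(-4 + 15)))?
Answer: 367225/12 - 425*√11/6 ≈ 30367.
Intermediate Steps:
H(E) = -E*(34 + E)/12 (H(E) = -(E + 34)/(E + E)*E²/6 = -(34 + E)/((2*E))*E²/6 = -(34 + E)*(1/(2*E))*E²/6 = -(34 + E)/(2*E)*E²/6 = -E*(34 + E)/12)
(-10 + 5)²*((-35)² + H(√(-4 + 15))) = (-10 + 5)²*((-35)² - √(-4 + 15)*(34 + √(-4 + 15))/12) = (-5)²*(1225 - √11*(34 + √11)/12) = 25*(1225 - √11*(34 + √11)/12) = 30625 - 25*√11*(34 + √11)/12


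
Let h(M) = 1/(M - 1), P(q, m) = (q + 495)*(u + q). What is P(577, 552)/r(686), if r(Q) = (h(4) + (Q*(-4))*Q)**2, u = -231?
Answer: 3338208/31890314416801 ≈ 1.0468e-7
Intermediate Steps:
P(q, m) = (-231 + q)*(495 + q) (P(q, m) = (q + 495)*(-231 + q) = (495 + q)*(-231 + q) = (-231 + q)*(495 + q))
h(M) = 1/(-1 + M)
r(Q) = (1/3 - 4*Q**2)**2 (r(Q) = (1/(-1 + 4) + (Q*(-4))*Q)**2 = (1/3 + (-4*Q)*Q)**2 = (1/3 - 4*Q**2)**2)
P(577, 552)/r(686) = (-114345 + 577**2 + 264*577)/(((-1 + 12*686**2)**2/9)) = (-114345 + 332929 + 152328)/(((-1 + 12*470596)**2/9)) = 370912/(((-1 + 5647152)**2/9)) = 370912/(((1/9)*5647151**2)) = 370912/(((1/9)*31890314416801)) = 370912/(31890314416801/9) = 370912*(9/31890314416801) = 3338208/31890314416801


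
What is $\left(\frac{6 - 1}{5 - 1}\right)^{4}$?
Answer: $\frac{625}{256} \approx 2.4414$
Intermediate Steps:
$\left(\frac{6 - 1}{5 - 1}\right)^{4} = \left(\frac{5}{4}\right)^{4} = \frac{625}{256}$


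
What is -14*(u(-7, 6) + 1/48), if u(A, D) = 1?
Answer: -343/24 ≈ -14.292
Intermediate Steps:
-14*(u(-7, 6) + 1/48) = -14*(1 + 1/48) = -14*49/48 = -343/24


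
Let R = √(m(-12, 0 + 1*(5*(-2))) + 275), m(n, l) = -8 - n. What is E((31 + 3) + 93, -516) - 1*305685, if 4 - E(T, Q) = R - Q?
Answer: -306197 - 3*√31 ≈ -3.0621e+5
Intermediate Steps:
R = 3*√31 (R = √((-8 - 1*(-12)) + 275) = √((-8 + 12) + 275) = √(4 + 275) = √279 = 3*√31 ≈ 16.703)
E(T, Q) = 4 + Q - 3*√31 (E(T, Q) = 4 - (3*√31 - Q) = 4 - (-Q + 3*√31) = 4 + (Q - 3*√31) = 4 + Q - 3*√31)
E((31 + 3) + 93, -516) - 1*305685 = (4 - 516 - 3*√31) - 1*305685 = (-512 - 3*√31) - 305685 = -306197 - 3*√31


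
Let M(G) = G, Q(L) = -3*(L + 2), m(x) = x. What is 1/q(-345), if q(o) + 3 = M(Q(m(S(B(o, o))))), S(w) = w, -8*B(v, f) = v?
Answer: -8/1107 ≈ -0.0072267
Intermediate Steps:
B(v, f) = -v/8
Q(L) = -6 - 3*L (Q(L) = -3*(2 + L) = -6 - 3*L)
q(o) = -9 + 3*o/8 (q(o) = -3 + (-6 - (-3)*o/8) = -3 + (-6 + 3*o/8) = -9 + 3*o/8)
1/q(-345) = 1/(-9 + (3/8)*(-345)) = 1/(-9 - 1035/8) = 1/(-1107/8) = -8/1107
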